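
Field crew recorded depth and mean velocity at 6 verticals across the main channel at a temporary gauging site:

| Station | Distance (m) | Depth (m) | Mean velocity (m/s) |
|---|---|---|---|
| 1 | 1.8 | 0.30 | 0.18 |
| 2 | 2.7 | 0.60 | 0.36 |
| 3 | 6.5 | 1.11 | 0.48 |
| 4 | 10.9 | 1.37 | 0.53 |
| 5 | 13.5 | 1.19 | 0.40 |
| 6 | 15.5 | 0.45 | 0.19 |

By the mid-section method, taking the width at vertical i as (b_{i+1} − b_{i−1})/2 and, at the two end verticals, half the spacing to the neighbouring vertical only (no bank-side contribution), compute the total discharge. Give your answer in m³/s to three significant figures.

6.44 m³/s

w_1 = (2.7 − 1.8)/2 = 0.45 m; q_1 = 0.18 × 0.30 × 0.45 = 0.02430 m³/s
w_2 = (6.5 − 1.8)/2 = 2.35 m; q_2 = 0.36 × 0.60 × 2.35 = 0.5076 m³/s
w_3 = (10.9 − 2.7)/2 = 4.1 m; q_3 = 0.48 × 1.11 × 4.1 = 2.184 m³/s
w_4 = (13.5 − 6.5)/2 = 3.5 m; q_4 = 0.53 × 1.37 × 3.5 = 2.541 m³/s
w_5 = (15.5 − 10.9)/2 = 2.3 m; q_5 = 0.40 × 1.19 × 2.3 = 1.095 m³/s
w_6 = (15.5 − 13.5)/2 = 1 m; q_6 = 0.19 × 0.45 × 1 = 0.08550 m³/s
Q = Σ qᵢ = 6.438 m³/s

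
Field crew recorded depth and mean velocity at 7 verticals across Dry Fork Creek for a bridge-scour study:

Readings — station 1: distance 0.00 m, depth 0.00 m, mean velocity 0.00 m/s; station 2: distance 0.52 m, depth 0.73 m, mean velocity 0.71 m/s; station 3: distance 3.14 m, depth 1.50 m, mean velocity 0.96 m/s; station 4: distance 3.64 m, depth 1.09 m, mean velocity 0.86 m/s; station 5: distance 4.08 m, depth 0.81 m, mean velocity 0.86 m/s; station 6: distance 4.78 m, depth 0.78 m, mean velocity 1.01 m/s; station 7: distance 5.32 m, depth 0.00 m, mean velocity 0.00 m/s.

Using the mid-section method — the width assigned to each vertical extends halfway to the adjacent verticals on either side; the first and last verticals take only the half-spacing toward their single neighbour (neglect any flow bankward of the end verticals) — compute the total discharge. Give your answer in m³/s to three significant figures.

4.39 m³/s

w_2 = (3.14 − 0.00)/2 = 1.57 m; q_2 = 0.71 × 0.73 × 1.57 = 0.8137 m³/s
w_3 = (3.64 − 0.52)/2 = 1.56 m; q_3 = 0.96 × 1.50 × 1.56 = 2.246 m³/s
w_4 = (4.08 − 3.14)/2 = 0.47 m; q_4 = 0.86 × 1.09 × 0.47 = 0.4406 m³/s
w_5 = (4.78 − 3.64)/2 = 0.57 m; q_5 = 0.86 × 0.81 × 0.57 = 0.3971 m³/s
w_6 = (5.32 − 4.08)/2 = 0.62 m; q_6 = 1.01 × 0.78 × 0.62 = 0.4884 m³/s
Stations 1, 7 contribute zero (depth or velocity is 0).
Q = Σ qᵢ = 4.386 m³/s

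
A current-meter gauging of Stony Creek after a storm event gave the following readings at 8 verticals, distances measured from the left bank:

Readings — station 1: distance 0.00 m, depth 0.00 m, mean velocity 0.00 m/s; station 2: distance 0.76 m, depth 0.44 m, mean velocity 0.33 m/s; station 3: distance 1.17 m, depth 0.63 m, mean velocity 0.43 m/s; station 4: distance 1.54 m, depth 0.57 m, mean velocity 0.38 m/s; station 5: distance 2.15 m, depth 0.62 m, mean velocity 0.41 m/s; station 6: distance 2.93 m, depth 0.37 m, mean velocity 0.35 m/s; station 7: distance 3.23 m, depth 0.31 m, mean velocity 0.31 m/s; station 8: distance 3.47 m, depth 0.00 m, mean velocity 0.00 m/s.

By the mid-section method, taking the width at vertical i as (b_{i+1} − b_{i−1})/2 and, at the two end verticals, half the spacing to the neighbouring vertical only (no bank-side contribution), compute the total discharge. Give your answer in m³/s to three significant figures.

0.569 m³/s

w_2 = (1.17 − 0.00)/2 = 0.585 m; q_2 = 0.33 × 0.44 × 0.585 = 0.08494 m³/s
w_3 = (1.54 − 0.76)/2 = 0.39 m; q_3 = 0.43 × 0.63 × 0.39 = 0.1057 m³/s
w_4 = (2.15 − 1.17)/2 = 0.49 m; q_4 = 0.38 × 0.57 × 0.49 = 0.1061 m³/s
w_5 = (2.93 − 1.54)/2 = 0.695 m; q_5 = 0.41 × 0.62 × 0.695 = 0.1767 m³/s
w_6 = (3.23 − 2.15)/2 = 0.54 m; q_6 = 0.35 × 0.37 × 0.54 = 0.06993 m³/s
w_7 = (3.47 − 2.93)/2 = 0.27 m; q_7 = 0.31 × 0.31 × 0.27 = 0.02595 m³/s
Stations 1, 8 contribute zero (depth or velocity is 0).
Q = Σ qᵢ = 0.5693 m³/s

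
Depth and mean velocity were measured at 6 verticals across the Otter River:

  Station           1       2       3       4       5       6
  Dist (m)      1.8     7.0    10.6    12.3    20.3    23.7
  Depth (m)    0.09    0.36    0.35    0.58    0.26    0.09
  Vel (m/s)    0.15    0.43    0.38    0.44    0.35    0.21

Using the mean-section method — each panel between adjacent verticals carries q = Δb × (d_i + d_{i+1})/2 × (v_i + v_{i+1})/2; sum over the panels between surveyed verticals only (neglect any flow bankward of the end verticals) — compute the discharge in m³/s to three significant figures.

2.67 m³/s

Panel 1-2: Δb = 5.2 m, d̄ = (0.09+0.36)/2 = 0.225, v̄ = (0.15+0.43)/2 = 0.29 → q = 5.2×0.225×0.29 = 0.3393 m³/s
Panel 2-3: Δb = 3.6 m, d̄ = (0.36+0.35)/2 = 0.355, v̄ = (0.43+0.38)/2 = 0.405 → q = 3.6×0.355×0.405 = 0.5176 m³/s
Panel 3-4: Δb = 1.7 m, d̄ = (0.35+0.58)/2 = 0.465, v̄ = (0.38+0.44)/2 = 0.41 → q = 1.7×0.465×0.41 = 0.3241 m³/s
Panel 4-5: Δb = 8 m, d̄ = (0.58+0.26)/2 = 0.42, v̄ = (0.44+0.35)/2 = 0.395 → q = 8×0.42×0.395 = 1.327 m³/s
Panel 5-6: Δb = 3.4 m, d̄ = (0.26+0.09)/2 = 0.175, v̄ = (0.35+0.21)/2 = 0.28 → q = 3.4×0.175×0.28 = 0.1666 m³/s
Q = Σ q = 2.675 m³/s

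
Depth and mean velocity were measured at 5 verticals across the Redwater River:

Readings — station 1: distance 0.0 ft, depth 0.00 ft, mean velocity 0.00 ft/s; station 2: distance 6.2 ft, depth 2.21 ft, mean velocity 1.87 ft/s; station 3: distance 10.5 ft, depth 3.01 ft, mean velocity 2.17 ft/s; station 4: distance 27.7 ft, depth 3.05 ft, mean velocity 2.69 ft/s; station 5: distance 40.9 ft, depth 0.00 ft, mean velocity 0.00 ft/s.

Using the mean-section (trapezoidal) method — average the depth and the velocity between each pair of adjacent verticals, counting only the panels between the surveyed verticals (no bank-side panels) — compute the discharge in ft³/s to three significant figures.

183 ft³/s

Panel 1-2: Δb = 6.2 ft, d̄ = (0.00+2.21)/2 = 1.105, v̄ = (0.00+1.87)/2 = 0.935 → q = 6.2×1.105×0.935 = 6.406 ft³/s
Panel 2-3: Δb = 4.3 ft, d̄ = (2.21+3.01)/2 = 2.61, v̄ = (1.87+2.17)/2 = 2.02 → q = 4.3×2.61×2.02 = 22.67 ft³/s
Panel 3-4: Δb = 17.2 ft, d̄ = (3.01+3.05)/2 = 3.03, v̄ = (2.17+2.69)/2 = 2.43 → q = 17.2×3.03×2.43 = 126.6 ft³/s
Panel 4-5: Δb = 13.2 ft, d̄ = (3.05+0.00)/2 = 1.525, v̄ = (2.69+0.00)/2 = 1.345 → q = 13.2×1.525×1.345 = 27.07 ft³/s
Q = Σ q = 182.8 ft³/s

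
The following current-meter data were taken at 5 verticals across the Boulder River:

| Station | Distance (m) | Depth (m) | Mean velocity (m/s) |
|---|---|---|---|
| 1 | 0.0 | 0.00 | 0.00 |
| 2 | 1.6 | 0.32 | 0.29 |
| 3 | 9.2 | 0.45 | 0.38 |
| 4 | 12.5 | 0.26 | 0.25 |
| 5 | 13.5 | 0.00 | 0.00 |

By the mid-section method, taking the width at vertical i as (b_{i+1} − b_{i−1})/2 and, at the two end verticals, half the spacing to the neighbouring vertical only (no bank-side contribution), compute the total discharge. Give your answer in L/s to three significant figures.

w_2 = (9.2 − 0.0)/2 = 4.6 m; q_2 = 0.29 × 0.32 × 4.6 = 0.4269 m³/s
w_3 = (12.5 − 1.6)/2 = 5.45 m; q_3 = 0.38 × 0.45 × 5.45 = 0.9320 m³/s
w_4 = (13.5 − 9.2)/2 = 2.15 m; q_4 = 0.25 × 0.26 × 2.15 = 0.1398 m³/s
Stations 1, 5 contribute zero (depth or velocity is 0).
Q = Σ qᵢ = 1.499 m³/s
= 1.499 × 1000 = 1499 L/s

1500 L/s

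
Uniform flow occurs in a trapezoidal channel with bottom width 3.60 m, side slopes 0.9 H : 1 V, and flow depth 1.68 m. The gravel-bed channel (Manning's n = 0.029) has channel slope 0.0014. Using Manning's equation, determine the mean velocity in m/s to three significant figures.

1.34 m/s

A = (b + z·y)·y = (3.60 + 0.9×1.68)×1.68 = 8.588 m²
P = b + 2y√(1+z²) = 3.60 + 2×1.68×√(1+0.9²) = 8.120 m
R = A/P = 8.588/8.120 = 1.058 m
Q = (1/n)·A·R^(2/3)·S^(1/2) = (1/0.029) × 8.588 × 1.058^(2/3) × 0.0014^(1/2) = 11.50 m³/s
V = Q/A = 11.50/8.588 = 1.339 m/s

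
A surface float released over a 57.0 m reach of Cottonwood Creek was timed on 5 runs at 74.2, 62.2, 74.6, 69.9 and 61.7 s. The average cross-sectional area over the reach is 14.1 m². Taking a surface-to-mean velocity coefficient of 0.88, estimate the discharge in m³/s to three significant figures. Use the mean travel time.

t̄ = (74.2 + 62.2 + 74.6 + 69.9 + 61.7) / 5 = 68.52 s
v_surface = L / t̄ = 57.0 / 68.52 = 0.8319 m/s
v_mean = 0.88 × 0.8319 = 0.7320 m/s
Q = A × v_mean = 14.1 × 0.7320 = 10.32 m³/s

10.3 m³/s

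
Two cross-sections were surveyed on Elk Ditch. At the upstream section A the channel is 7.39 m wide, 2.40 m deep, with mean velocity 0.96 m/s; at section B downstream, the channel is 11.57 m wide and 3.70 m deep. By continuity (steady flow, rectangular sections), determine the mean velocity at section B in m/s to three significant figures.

Q = A₁V₁ = (7.39×2.40) × 0.96 = 17.03 m³/s
A₂ = 11.57 × 3.70 = 42.81 m²
V₂ = Q/A₂ = 17.03/42.81 = 0.3977 m/s

0.398 m/s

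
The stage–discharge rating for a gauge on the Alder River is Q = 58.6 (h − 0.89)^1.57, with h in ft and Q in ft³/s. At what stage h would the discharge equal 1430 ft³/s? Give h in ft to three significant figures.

h − h₀ = (Q/C)^(1/b) = (1430/58.6)^(1/1.57) = 7.651 ft
h = 0.89 + 7.651 = 8.541 ft

8.54 ft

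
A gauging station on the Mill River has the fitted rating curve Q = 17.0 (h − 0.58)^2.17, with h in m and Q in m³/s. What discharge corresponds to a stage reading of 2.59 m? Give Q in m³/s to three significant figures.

77.3 m³/s

Q = 17.0 × (2.59 − 0.58)^2.17 = 17.0 × 2.01^2.17 = 77.34 m³/s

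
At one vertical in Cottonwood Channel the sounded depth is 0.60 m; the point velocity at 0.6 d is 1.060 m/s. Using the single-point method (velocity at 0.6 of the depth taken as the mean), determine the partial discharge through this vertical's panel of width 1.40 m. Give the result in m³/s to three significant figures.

0.890 m³/s

v̄ = v₀.₆ = 1.060 m/s
q = v̄ × d × w = 1.060 × 0.60 × 1.40 = 0.8904 m³/s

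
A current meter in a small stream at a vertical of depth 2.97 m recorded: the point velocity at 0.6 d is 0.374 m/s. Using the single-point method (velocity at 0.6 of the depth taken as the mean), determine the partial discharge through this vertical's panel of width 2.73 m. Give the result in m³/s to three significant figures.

v̄ = v₀.₆ = 0.374 m/s
q = v̄ × d × w = 0.3740 × 2.97 × 2.73 = 3.032 m³/s

3.03 m³/s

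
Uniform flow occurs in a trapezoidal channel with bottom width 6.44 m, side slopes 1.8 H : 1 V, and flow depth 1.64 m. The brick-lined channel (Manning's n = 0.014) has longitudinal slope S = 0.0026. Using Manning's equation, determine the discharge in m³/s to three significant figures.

62.2 m³/s

A = (b + z·y)·y = (6.44 + 1.8×1.64)×1.64 = 15.40 m²
P = b + 2y√(1+z²) = 6.44 + 2×1.64×√(1+1.8²) = 13.19 m
R = A/P = 15.40/13.19 = 1.167 m
Q = (1/n)·A·R^(2/3)·S^(1/2) = (1/0.014) × 15.40 × 1.167^(2/3) × 0.0026^(1/2) = 62.20 m³/s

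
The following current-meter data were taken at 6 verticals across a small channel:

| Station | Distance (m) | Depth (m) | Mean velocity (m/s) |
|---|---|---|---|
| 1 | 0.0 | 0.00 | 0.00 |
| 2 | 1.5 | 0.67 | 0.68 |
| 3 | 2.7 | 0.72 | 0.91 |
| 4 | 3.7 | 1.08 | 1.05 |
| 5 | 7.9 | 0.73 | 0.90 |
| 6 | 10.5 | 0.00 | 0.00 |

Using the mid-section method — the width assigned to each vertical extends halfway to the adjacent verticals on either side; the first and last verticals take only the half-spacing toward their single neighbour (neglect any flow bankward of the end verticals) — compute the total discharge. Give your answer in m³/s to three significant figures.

w_2 = (2.7 − 0.0)/2 = 1.35 m; q_2 = 0.68 × 0.67 × 1.35 = 0.6151 m³/s
w_3 = (3.7 − 1.5)/2 = 1.1 m; q_3 = 0.91 × 0.72 × 1.1 = 0.7207 m³/s
w_4 = (7.9 − 2.7)/2 = 2.6 m; q_4 = 1.05 × 1.08 × 2.6 = 2.948 m³/s
w_5 = (10.5 − 3.7)/2 = 3.4 m; q_5 = 0.90 × 0.73 × 3.4 = 2.234 m³/s
Stations 1, 6 contribute zero (depth or velocity is 0).
Q = Σ qᵢ = 6.518 m³/s

6.52 m³/s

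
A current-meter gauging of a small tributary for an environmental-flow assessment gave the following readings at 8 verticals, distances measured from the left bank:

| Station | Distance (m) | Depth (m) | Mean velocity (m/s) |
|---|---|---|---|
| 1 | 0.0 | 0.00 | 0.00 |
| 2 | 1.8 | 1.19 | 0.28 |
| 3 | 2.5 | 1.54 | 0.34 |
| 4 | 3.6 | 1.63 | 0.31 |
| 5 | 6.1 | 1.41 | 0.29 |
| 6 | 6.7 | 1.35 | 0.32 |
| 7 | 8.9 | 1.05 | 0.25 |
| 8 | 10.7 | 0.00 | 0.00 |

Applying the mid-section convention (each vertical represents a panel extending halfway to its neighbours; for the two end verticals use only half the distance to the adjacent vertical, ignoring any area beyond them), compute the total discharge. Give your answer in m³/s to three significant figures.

w_2 = (2.5 − 0.0)/2 = 1.25 m; q_2 = 0.28 × 1.19 × 1.25 = 0.4165 m³/s
w_3 = (3.6 − 1.8)/2 = 0.9 m; q_3 = 0.34 × 1.54 × 0.9 = 0.4712 m³/s
w_4 = (6.1 − 2.5)/2 = 1.8 m; q_4 = 0.31 × 1.63 × 1.8 = 0.9095 m³/s
w_5 = (6.7 − 3.6)/2 = 1.55 m; q_5 = 0.29 × 1.41 × 1.55 = 0.6338 m³/s
w_6 = (8.9 − 6.1)/2 = 1.4 m; q_6 = 0.32 × 1.35 × 1.4 = 0.6048 m³/s
w_7 = (10.7 − 6.7)/2 = 2 m; q_7 = 0.25 × 1.05 × 2 = 0.5250 m³/s
Stations 1, 8 contribute zero (depth or velocity is 0).
Q = Σ qᵢ = 3.561 m³/s

3.56 m³/s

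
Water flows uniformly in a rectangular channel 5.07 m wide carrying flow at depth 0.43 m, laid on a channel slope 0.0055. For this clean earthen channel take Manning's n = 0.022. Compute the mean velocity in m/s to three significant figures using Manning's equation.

1.73 m/s

A = b·y = 5.07 × 0.43 = 2.180 m²
P = b + 2y = 5.07 + 2×0.43 = 5.930 m
R = A/P = 2.180/5.930 = 0.3676 m
Q = (1/n)·A·R^(2/3)·S^(1/2) = (1/0.022) × 2.180 × 0.3676^(2/3) × 0.0055^(1/2) = 3.772 m³/s
V = Q/A = 3.772/2.180 = 1.730 m/s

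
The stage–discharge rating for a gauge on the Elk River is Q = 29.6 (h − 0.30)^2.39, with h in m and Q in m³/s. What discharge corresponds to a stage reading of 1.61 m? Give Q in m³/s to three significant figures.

Q = 29.6 × (1.61 − 0.30)^2.39 = 29.6 × 1.31^2.39 = 56.44 m³/s

56.4 m³/s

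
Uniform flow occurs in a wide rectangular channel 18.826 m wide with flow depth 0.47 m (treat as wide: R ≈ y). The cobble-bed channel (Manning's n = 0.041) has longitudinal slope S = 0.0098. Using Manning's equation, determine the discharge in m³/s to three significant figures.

12.9 m³/s

A = b·y = 18.826 × 0.47 = 8.848 m²
Wide channel: R ≈ y = 0.47 m
Q = (1/n)·A·R^(2/3)·S^(1/2) = (1/0.041) × 8.848 × 0.4700^(2/3) × 0.0098^(1/2) = 12.91 m³/s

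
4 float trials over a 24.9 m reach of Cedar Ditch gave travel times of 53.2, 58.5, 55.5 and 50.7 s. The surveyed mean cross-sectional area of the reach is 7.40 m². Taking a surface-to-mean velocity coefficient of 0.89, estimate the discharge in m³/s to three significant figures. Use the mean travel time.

t̄ = (53.2 + 58.5 + 55.5 + 50.7) / 4 = 54.475 s
v_surface = L / t̄ = 24.9 / 54.475 = 0.4571 m/s
v_mean = 0.89 × 0.4571 = 0.4068 m/s
Q = A × v_mean = 7.40 × 0.4068 = 3.010 m³/s

3.01 m³/s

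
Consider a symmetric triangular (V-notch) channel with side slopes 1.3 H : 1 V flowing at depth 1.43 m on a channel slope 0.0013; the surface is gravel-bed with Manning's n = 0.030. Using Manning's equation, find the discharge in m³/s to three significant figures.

A = z·y² = 1.3×1.43² = 2.658 m²
P = 2y√(1+z²) = 2×1.43×√(1+1.3²) = 4.691 m
R = A/P = 2.658/4.691 = 0.5667 m
Q = (1/n)·A·R^(2/3)·S^(1/2) = (1/0.030) × 2.658 × 0.5667^(2/3) × 0.0013^(1/2) = 2.188 m³/s

2.19 m³/s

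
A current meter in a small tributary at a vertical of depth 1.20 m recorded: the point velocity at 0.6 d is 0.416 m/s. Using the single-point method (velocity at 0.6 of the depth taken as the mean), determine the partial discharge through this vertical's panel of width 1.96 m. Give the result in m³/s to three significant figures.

v̄ = v₀.₆ = 0.416 m/s
q = v̄ × d × w = 0.4160 × 1.20 × 1.96 = 0.9784 m³/s

0.978 m³/s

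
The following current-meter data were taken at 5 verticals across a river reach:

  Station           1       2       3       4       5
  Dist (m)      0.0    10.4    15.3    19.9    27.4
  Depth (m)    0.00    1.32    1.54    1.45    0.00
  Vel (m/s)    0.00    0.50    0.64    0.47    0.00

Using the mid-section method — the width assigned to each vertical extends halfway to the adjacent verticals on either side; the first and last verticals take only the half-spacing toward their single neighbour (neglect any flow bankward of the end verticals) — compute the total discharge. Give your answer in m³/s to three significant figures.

w_2 = (15.3 − 0.0)/2 = 7.65 m; q_2 = 0.50 × 1.32 × 7.65 = 5.049 m³/s
w_3 = (19.9 − 10.4)/2 = 4.75 m; q_3 = 0.64 × 1.54 × 4.75 = 4.682 m³/s
w_4 = (27.4 − 15.3)/2 = 6.05 m; q_4 = 0.47 × 1.45 × 6.05 = 4.123 m³/s
Stations 1, 5 contribute zero (depth or velocity is 0).
Q = Σ qᵢ = 13.85 m³/s

13.9 m³/s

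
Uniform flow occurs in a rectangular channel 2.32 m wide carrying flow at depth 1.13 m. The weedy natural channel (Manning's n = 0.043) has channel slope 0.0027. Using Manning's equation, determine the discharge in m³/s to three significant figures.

A = b·y = 2.32 × 1.13 = 2.622 m²
P = b + 2y = 2.32 + 2×1.13 = 4.580 m
R = A/P = 2.622/4.580 = 0.5724 m
Q = (1/n)·A·R^(2/3)·S^(1/2) = (1/0.043) × 2.622 × 0.5724^(2/3) × 0.0027^(1/2) = 2.184 m³/s

2.18 m³/s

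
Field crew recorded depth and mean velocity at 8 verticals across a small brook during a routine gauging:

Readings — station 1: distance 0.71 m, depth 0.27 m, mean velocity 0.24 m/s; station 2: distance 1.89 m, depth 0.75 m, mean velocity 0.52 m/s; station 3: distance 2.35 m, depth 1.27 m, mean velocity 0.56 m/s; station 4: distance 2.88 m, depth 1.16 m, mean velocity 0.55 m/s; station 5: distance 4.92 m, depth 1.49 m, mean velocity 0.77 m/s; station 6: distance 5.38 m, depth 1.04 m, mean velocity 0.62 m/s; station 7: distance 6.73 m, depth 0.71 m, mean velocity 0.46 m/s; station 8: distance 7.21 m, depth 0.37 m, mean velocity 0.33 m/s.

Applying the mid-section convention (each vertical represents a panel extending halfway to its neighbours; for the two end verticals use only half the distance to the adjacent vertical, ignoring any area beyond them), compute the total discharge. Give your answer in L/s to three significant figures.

3880 L/s

w_1 = (1.89 − 0.71)/2 = 0.59 m; q_1 = 0.24 × 0.27 × 0.59 = 0.03823 m³/s
w_2 = (2.35 − 0.71)/2 = 0.82 m; q_2 = 0.52 × 0.75 × 0.82 = 0.3198 m³/s
w_3 = (2.88 − 1.89)/2 = 0.495 m; q_3 = 0.56 × 1.27 × 0.495 = 0.3520 m³/s
w_4 = (4.92 − 2.35)/2 = 1.285 m; q_4 = 0.55 × 1.16 × 1.285 = 0.8198 m³/s
w_5 = (5.38 − 2.88)/2 = 1.25 m; q_5 = 0.77 × 1.49 × 1.25 = 1.434 m³/s
w_6 = (6.73 − 4.92)/2 = 0.905 m; q_6 = 0.62 × 1.04 × 0.905 = 0.5835 m³/s
w_7 = (7.21 − 5.38)/2 = 0.915 m; q_7 = 0.46 × 0.71 × 0.915 = 0.2988 m³/s
w_8 = (7.21 − 6.73)/2 = 0.24 m; q_8 = 0.33 × 0.37 × 0.24 = 0.02930 m³/s
Q = Σ qᵢ = 3.876 m³/s
= 3.876 × 1000 = 3876 L/s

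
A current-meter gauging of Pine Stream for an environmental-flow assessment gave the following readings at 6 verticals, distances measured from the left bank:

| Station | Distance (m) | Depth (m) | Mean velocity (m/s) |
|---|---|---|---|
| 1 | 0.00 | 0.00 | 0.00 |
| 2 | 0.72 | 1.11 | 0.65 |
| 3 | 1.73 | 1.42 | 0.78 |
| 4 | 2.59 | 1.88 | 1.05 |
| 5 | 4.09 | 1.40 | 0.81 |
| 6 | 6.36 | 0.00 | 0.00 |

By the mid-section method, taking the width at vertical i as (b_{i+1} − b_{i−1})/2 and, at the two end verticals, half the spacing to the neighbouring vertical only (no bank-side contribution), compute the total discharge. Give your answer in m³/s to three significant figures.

6.13 m³/s

w_2 = (1.73 − 0.00)/2 = 0.865 m; q_2 = 0.65 × 1.11 × 0.865 = 0.6241 m³/s
w_3 = (2.59 − 0.72)/2 = 0.935 m; q_3 = 0.78 × 1.42 × 0.935 = 1.036 m³/s
w_4 = (4.09 − 1.73)/2 = 1.18 m; q_4 = 1.05 × 1.88 × 1.18 = 2.329 m³/s
w_5 = (6.36 − 2.59)/2 = 1.885 m; q_5 = 0.81 × 1.40 × 1.885 = 2.138 m³/s
Stations 1, 6 contribute zero (depth or velocity is 0).
Q = Σ qᵢ = 6.127 m³/s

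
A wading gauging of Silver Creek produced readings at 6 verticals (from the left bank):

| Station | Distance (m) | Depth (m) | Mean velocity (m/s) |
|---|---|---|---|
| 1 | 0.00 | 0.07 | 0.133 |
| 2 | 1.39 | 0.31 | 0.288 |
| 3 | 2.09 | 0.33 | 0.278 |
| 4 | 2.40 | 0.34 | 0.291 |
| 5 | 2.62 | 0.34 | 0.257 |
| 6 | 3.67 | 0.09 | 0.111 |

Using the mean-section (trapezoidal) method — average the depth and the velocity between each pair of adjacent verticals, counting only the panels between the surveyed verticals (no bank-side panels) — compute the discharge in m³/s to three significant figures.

Panel 1-2: Δb = 1.39 m, d̄ = (0.07+0.31)/2 = 0.19, v̄ = (0.133+0.288)/2 = 0.2105 → q = 1.39×0.19×0.2105 = 0.05559 m³/s
Panel 2-3: Δb = 0.7 m, d̄ = (0.31+0.33)/2 = 0.32, v̄ = (0.288+0.278)/2 = 0.283 → q = 0.7×0.32×0.283 = 0.06339 m³/s
Panel 3-4: Δb = 0.31 m, d̄ = (0.33+0.34)/2 = 0.335, v̄ = (0.278+0.291)/2 = 0.2845 → q = 0.31×0.335×0.2845 = 0.02955 m³/s
Panel 4-5: Δb = 0.22 m, d̄ = (0.34+0.34)/2 = 0.34, v̄ = (0.291+0.257)/2 = 0.274 → q = 0.22×0.34×0.274 = 0.02050 m³/s
Panel 5-6: Δb = 1.05 m, d̄ = (0.34+0.09)/2 = 0.215, v̄ = (0.257+0.111)/2 = 0.184 → q = 1.05×0.215×0.184 = 0.04154 m³/s
Q = Σ q = 0.2106 m³/s

0.211 m³/s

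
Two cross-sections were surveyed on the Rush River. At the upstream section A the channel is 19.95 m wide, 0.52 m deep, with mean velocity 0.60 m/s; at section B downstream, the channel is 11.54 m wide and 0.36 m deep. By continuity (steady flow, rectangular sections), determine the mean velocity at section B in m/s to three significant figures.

Q = A₁V₁ = (19.95×0.52) × 0.60 = 6.224 m³/s
A₂ = 11.54 × 0.36 = 4.154 m²
V₂ = Q/A₂ = 6.224/4.154 = 1.498 m/s

1.50 m/s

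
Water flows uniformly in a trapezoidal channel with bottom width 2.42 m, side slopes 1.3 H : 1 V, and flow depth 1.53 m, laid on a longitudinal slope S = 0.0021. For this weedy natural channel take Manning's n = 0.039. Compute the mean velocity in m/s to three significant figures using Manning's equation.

A = (b + z·y)·y = (2.42 + 1.3×1.53)×1.53 = 6.746 m²
P = b + 2y√(1+z²) = 2.42 + 2×1.53×√(1+1.3²) = 7.439 m
R = A/P = 6.746/7.439 = 0.9068 m
Q = (1/n)·A·R^(2/3)·S^(1/2) = (1/0.039) × 6.746 × 0.9068^(2/3) × 0.0021^(1/2) = 7.426 m³/s
V = Q/A = 7.426/6.746 = 1.101 m/s

1.10 m/s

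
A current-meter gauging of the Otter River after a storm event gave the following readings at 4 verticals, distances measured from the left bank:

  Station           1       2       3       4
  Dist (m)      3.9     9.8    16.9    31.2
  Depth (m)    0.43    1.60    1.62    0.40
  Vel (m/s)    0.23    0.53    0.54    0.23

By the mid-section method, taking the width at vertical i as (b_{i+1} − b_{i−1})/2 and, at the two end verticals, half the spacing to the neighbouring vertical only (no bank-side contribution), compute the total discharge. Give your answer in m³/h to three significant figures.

57000 m³/h

w_1 = (9.8 − 3.9)/2 = 2.95 m; q_1 = 0.23 × 0.43 × 2.95 = 0.2918 m³/s
w_2 = (16.9 − 3.9)/2 = 6.5 m; q_2 = 0.53 × 1.60 × 6.5 = 5.512 m³/s
w_3 = (31.2 − 9.8)/2 = 10.7 m; q_3 = 0.54 × 1.62 × 10.7 = 9.360 m³/s
w_4 = (31.2 − 16.9)/2 = 7.15 m; q_4 = 0.23 × 0.40 × 7.15 = 0.6578 m³/s
Q = Σ qᵢ = 15.82 m³/s
= 15.82 × 3600 = 56960 m³/h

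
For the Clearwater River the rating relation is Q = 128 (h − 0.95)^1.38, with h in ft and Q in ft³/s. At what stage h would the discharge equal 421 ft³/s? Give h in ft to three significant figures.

3.32 ft

h − h₀ = (Q/C)^(1/b) = (421/128)^(1/1.38) = 2.370 ft
h = 0.95 + 2.370 = 3.320 ft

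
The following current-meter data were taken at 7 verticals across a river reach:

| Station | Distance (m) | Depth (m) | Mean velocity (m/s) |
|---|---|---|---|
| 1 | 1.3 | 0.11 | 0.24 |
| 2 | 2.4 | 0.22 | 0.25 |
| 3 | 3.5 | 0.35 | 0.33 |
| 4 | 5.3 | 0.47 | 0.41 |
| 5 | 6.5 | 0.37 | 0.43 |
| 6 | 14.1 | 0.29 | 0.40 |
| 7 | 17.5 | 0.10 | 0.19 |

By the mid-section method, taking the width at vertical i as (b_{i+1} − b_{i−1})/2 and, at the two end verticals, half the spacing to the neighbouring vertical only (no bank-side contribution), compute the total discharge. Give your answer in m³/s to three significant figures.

1.90 m³/s

w_1 = (2.4 − 1.3)/2 = 0.55 m; q_1 = 0.24 × 0.11 × 0.55 = 0.01452 m³/s
w_2 = (3.5 − 1.3)/2 = 1.1 m; q_2 = 0.25 × 0.22 × 1.1 = 0.06050 m³/s
w_3 = (5.3 − 2.4)/2 = 1.45 m; q_3 = 0.33 × 0.35 × 1.45 = 0.1675 m³/s
w_4 = (6.5 − 3.5)/2 = 1.5 m; q_4 = 0.41 × 0.47 × 1.5 = 0.2891 m³/s
w_5 = (14.1 − 5.3)/2 = 4.4 m; q_5 = 0.43 × 0.37 × 4.4 = 0.7000 m³/s
w_6 = (17.5 − 6.5)/2 = 5.5 m; q_6 = 0.40 × 0.29 × 5.5 = 0.6380 m³/s
w_7 = (17.5 − 14.1)/2 = 1.7 m; q_7 = 0.19 × 0.10 × 1.7 = 0.03230 m³/s
Q = Σ qᵢ = 1.902 m³/s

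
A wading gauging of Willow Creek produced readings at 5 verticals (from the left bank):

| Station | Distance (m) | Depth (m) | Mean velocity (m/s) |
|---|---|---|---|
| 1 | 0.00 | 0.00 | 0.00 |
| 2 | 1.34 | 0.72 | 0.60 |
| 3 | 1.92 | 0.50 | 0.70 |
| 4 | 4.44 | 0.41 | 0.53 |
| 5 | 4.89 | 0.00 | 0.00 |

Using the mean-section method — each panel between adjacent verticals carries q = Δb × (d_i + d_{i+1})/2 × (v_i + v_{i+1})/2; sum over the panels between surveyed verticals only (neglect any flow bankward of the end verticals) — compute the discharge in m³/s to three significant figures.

1.10 m³/s

Panel 1-2: Δb = 1.34 m, d̄ = (0.00+0.72)/2 = 0.36, v̄ = (0.00+0.60)/2 = 0.3 → q = 1.34×0.36×0.3 = 0.1447 m³/s
Panel 2-3: Δb = 0.58 m, d̄ = (0.72+0.50)/2 = 0.61, v̄ = (0.60+0.70)/2 = 0.65 → q = 0.58×0.61×0.65 = 0.2300 m³/s
Panel 3-4: Δb = 2.52 m, d̄ = (0.50+0.41)/2 = 0.455, v̄ = (0.70+0.53)/2 = 0.615 → q = 2.52×0.455×0.615 = 0.7052 m³/s
Panel 4-5: Δb = 0.45 m, d̄ = (0.41+0.00)/2 = 0.205, v̄ = (0.53+0.00)/2 = 0.265 → q = 0.45×0.205×0.265 = 0.02445 m³/s
Q = Σ q = 1.104 m³/s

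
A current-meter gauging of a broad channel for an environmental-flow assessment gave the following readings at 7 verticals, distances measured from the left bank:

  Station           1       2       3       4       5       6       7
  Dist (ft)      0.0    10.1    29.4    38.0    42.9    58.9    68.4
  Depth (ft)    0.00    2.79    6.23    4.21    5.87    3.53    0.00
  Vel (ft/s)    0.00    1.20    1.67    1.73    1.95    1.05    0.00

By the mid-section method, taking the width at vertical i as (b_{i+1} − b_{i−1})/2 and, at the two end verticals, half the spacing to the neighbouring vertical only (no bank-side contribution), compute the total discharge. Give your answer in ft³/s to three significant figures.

410 ft³/s

w_2 = (29.4 − 0.0)/2 = 14.7 ft; q_2 = 1.20 × 2.79 × 14.7 = 49.22 ft³/s
w_3 = (38.0 − 10.1)/2 = 13.95 ft; q_3 = 1.67 × 6.23 × 13.95 = 145.1 ft³/s
w_4 = (42.9 − 29.4)/2 = 6.75 ft; q_4 = 1.73 × 4.21 × 6.75 = 49.16 ft³/s
w_5 = (58.9 − 38.0)/2 = 10.45 ft; q_5 = 1.95 × 5.87 × 10.45 = 119.6 ft³/s
w_6 = (68.4 − 42.9)/2 = 12.75 ft; q_6 = 1.05 × 3.53 × 12.75 = 47.26 ft³/s
Stations 1, 7 contribute zero (depth or velocity is 0).
Q = Σ qᵢ = 410.4 ft³/s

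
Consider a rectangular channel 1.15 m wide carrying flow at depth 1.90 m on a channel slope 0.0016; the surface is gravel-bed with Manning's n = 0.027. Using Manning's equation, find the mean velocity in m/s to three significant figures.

0.859 m/s

A = b·y = 1.15 × 1.90 = 2.185 m²
P = b + 2y = 1.15 + 2×1.90 = 4.950 m
R = A/P = 2.185/4.950 = 0.4414 m
Q = (1/n)·A·R^(2/3)·S^(1/2) = (1/0.027) × 2.185 × 0.4414^(2/3) × 0.0016^(1/2) = 1.877 m³/s
V = Q/A = 1.877/2.185 = 0.8589 m/s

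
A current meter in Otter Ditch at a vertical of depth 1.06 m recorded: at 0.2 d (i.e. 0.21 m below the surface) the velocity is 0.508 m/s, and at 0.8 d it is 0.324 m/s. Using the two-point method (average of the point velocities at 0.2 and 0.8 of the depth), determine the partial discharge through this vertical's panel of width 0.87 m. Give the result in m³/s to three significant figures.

v̄ = (0.508 + 0.324) / 2 = 0.4160 m/s
q = v̄ × d × w = 0.4160 × 1.06 × 0.87 = 0.3836 m³/s

0.384 m³/s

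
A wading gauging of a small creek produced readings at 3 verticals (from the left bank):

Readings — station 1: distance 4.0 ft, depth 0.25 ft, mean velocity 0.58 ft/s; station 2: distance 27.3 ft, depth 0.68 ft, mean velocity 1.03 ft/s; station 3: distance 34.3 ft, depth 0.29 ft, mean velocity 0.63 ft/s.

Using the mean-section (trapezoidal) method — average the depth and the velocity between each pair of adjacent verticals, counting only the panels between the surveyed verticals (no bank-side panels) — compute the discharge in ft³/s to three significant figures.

Panel 1-2: Δb = 23.3 ft, d̄ = (0.25+0.68)/2 = 0.465, v̄ = (0.58+1.03)/2 = 0.805 → q = 23.3×0.465×0.805 = 8.722 ft³/s
Panel 2-3: Δb = 7 ft, d̄ = (0.68+0.29)/2 = 0.485, v̄ = (1.03+0.63)/2 = 0.83 → q = 7×0.485×0.83 = 2.818 ft³/s
Q = Σ q = 11.54 ft³/s

11.5 ft³/s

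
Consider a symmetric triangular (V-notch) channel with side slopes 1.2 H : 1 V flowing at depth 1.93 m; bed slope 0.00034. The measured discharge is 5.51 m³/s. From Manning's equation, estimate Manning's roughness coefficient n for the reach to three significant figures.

A = z·y² = 1.2×1.93² = 4.470 m²
P = 2y√(1+z²) = 2×1.93×√(1+1.2²) = 6.030 m
R = A/P = 4.470/6.030 = 0.7413 m
n = (1/Q)·A·R^(2/3)·S^(1/2) = (1/5.51) × 4.470 × 0.8191 × 0.01844 = 0.01225

0.0123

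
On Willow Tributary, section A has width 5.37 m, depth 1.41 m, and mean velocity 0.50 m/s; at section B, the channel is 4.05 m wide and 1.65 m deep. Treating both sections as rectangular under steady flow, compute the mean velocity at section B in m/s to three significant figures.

0.567 m/s

Q = A₁V₁ = (5.37×1.41) × 0.50 = 3.786 m³/s
A₂ = 4.05 × 1.65 = 6.683 m²
V₂ = Q/A₂ = 3.786/6.683 = 0.5665 m/s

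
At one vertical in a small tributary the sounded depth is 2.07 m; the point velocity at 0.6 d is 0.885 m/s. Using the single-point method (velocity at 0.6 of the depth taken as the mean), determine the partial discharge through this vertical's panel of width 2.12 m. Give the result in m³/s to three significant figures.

3.88 m³/s

v̄ = v₀.₆ = 0.885 m/s
q = v̄ × d × w = 0.8850 × 2.07 × 2.12 = 3.884 m³/s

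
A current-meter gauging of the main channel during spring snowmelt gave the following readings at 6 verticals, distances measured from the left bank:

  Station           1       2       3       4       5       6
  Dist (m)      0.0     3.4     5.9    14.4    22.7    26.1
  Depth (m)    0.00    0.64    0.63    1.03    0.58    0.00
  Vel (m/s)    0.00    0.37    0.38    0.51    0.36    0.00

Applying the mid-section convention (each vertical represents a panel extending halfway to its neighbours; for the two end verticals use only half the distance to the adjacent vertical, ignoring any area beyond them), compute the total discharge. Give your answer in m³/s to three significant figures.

7.65 m³/s

w_2 = (5.9 − 0.0)/2 = 2.95 m; q_2 = 0.37 × 0.64 × 2.95 = 0.6986 m³/s
w_3 = (14.4 − 3.4)/2 = 5.5 m; q_3 = 0.38 × 0.63 × 5.5 = 1.317 m³/s
w_4 = (22.7 − 5.9)/2 = 8.4 m; q_4 = 0.51 × 1.03 × 8.4 = 4.413 m³/s
w_5 = (26.1 − 14.4)/2 = 5.85 m; q_5 = 0.36 × 0.58 × 5.85 = 1.221 m³/s
Stations 1, 6 contribute zero (depth or velocity is 0).
Q = Σ qᵢ = 7.649 m³/s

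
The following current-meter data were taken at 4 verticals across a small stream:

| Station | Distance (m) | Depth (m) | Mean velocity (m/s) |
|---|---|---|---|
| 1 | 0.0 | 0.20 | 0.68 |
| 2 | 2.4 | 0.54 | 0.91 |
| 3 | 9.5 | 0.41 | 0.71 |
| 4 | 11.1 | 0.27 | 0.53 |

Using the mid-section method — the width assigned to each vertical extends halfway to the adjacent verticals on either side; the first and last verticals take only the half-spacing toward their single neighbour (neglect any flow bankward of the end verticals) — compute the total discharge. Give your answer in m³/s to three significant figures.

w_1 = (2.4 − 0.0)/2 = 1.2 m; q_1 = 0.68 × 0.20 × 1.2 = 0.1632 m³/s
w_2 = (9.5 − 0.0)/2 = 4.75 m; q_2 = 0.91 × 0.54 × 4.75 = 2.334 m³/s
w_3 = (11.1 − 2.4)/2 = 4.35 m; q_3 = 0.71 × 0.41 × 4.35 = 1.266 m³/s
w_4 = (11.1 − 9.5)/2 = 0.8 m; q_4 = 0.53 × 0.27 × 0.8 = 0.1145 m³/s
Q = Σ qᵢ = 3.878 m³/s

3.88 m³/s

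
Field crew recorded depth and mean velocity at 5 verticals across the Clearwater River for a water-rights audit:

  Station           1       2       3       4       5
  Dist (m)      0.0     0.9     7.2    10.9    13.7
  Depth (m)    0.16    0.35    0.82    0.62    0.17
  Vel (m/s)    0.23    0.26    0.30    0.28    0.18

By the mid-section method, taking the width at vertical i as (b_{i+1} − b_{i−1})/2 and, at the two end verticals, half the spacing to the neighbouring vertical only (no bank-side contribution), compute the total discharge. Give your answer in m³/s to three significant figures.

2.18 m³/s

w_1 = (0.9 − 0.0)/2 = 0.45 m; q_1 = 0.23 × 0.16 × 0.45 = 0.01656 m³/s
w_2 = (7.2 − 0.0)/2 = 3.6 m; q_2 = 0.26 × 0.35 × 3.6 = 0.3276 m³/s
w_3 = (10.9 − 0.9)/2 = 5 m; q_3 = 0.30 × 0.82 × 5 = 1.230 m³/s
w_4 = (13.7 − 7.2)/2 = 3.25 m; q_4 = 0.28 × 0.62 × 3.25 = 0.5642 m³/s
w_5 = (13.7 − 10.9)/2 = 1.4 m; q_5 = 0.18 × 0.17 × 1.4 = 0.04284 m³/s
Q = Σ qᵢ = 2.181 m³/s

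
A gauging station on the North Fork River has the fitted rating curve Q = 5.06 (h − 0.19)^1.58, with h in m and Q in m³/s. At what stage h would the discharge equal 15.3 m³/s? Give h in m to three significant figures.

2.20 m

h − h₀ = (Q/C)^(1/b) = (15.3/5.06)^(1/1.58) = 2.014 m
h = 0.19 + 2.014 = 2.204 m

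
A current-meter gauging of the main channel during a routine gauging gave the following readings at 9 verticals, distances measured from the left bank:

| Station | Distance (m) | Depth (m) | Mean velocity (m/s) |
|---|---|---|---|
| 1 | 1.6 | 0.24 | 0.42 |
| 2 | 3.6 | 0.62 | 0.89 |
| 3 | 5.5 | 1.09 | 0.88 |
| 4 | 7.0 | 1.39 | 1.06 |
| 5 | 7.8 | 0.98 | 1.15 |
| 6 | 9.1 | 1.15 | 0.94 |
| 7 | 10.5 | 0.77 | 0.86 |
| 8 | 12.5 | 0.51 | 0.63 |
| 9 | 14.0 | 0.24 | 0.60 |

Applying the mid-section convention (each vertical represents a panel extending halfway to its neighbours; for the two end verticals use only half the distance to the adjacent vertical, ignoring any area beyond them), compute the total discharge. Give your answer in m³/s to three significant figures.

w_1 = (3.6 − 1.6)/2 = 1 m; q_1 = 0.42 × 0.24 × 1 = 0.1008 m³/s
w_2 = (5.5 − 1.6)/2 = 1.95 m; q_2 = 0.89 × 0.62 × 1.95 = 1.076 m³/s
w_3 = (7.0 − 3.6)/2 = 1.7 m; q_3 = 0.88 × 1.09 × 1.7 = 1.631 m³/s
w_4 = (7.8 − 5.5)/2 = 1.15 m; q_4 = 1.06 × 1.39 × 1.15 = 1.694 m³/s
w_5 = (9.1 − 7.0)/2 = 1.05 m; q_5 = 1.15 × 0.98 × 1.05 = 1.183 m³/s
w_6 = (10.5 − 7.8)/2 = 1.35 m; q_6 = 0.94 × 1.15 × 1.35 = 1.459 m³/s
w_7 = (12.5 − 9.1)/2 = 1.7 m; q_7 = 0.86 × 0.77 × 1.7 = 1.126 m³/s
w_8 = (14.0 − 10.5)/2 = 1.75 m; q_8 = 0.63 × 0.51 × 1.75 = 0.5623 m³/s
w_9 = (14.0 − 12.5)/2 = 0.75 m; q_9 = 0.60 × 0.24 × 0.75 = 0.1080 m³/s
Q = Σ qᵢ = 8.941 m³/s

8.94 m³/s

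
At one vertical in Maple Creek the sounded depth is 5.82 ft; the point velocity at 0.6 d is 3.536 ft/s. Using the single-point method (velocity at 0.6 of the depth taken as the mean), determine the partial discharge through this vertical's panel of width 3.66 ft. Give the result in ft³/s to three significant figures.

75.3 ft³/s

v̄ = v₀.₆ = 3.536 ft/s
q = v̄ × d × w = 3.536 × 5.82 × 3.66 = 75.32 ft³/s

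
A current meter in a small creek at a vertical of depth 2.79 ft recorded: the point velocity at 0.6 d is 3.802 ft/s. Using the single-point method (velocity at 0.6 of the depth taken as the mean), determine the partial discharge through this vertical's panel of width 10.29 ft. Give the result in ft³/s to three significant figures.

109 ft³/s

v̄ = v₀.₆ = 3.802 ft/s
q = v̄ × d × w = 3.802 × 2.79 × 10.29 = 109.2 ft³/s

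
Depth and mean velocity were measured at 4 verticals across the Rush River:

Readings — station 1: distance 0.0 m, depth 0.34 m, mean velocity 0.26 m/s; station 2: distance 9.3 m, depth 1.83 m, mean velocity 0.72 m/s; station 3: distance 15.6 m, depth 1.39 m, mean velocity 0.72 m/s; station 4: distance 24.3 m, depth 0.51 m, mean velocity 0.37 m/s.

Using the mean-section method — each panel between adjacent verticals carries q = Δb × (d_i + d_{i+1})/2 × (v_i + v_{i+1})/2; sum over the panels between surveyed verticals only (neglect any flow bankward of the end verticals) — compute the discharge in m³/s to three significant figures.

16.8 m³/s

Panel 1-2: Δb = 9.3 m, d̄ = (0.34+1.83)/2 = 1.085, v̄ = (0.26+0.72)/2 = 0.49 → q = 9.3×1.085×0.49 = 4.944 m³/s
Panel 2-3: Δb = 6.3 m, d̄ = (1.83+1.39)/2 = 1.61, v̄ = (0.72+0.72)/2 = 0.72 → q = 6.3×1.61×0.72 = 7.303 m³/s
Panel 3-4: Δb = 8.7 m, d̄ = (1.39+0.51)/2 = 0.95, v̄ = (0.72+0.37)/2 = 0.545 → q = 8.7×0.95×0.545 = 4.504 m³/s
Q = Σ q = 16.75 m³/s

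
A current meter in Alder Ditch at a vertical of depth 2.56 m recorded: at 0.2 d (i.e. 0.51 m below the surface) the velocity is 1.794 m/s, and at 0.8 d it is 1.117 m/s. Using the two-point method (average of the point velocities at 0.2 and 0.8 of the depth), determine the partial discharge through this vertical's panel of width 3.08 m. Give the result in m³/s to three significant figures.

11.5 m³/s

v̄ = (1.794 + 1.117) / 2 = 1.456 m/s
q = v̄ × d × w = 1.456 × 2.56 × 3.08 = 11.48 m³/s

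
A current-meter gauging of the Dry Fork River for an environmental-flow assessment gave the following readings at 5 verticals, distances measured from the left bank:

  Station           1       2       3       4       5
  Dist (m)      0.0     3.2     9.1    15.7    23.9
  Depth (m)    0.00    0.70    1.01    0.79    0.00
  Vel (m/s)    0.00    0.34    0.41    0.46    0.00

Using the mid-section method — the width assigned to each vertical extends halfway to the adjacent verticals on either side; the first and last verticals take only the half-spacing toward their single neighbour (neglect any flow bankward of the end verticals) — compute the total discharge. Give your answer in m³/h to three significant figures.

22900 m³/h

w_2 = (9.1 − 0.0)/2 = 4.55 m; q_2 = 0.34 × 0.70 × 4.55 = 1.083 m³/s
w_3 = (15.7 − 3.2)/2 = 6.25 m; q_3 = 0.41 × 1.01 × 6.25 = 2.588 m³/s
w_4 = (23.9 − 9.1)/2 = 7.4 m; q_4 = 0.46 × 0.79 × 7.4 = 2.689 m³/s
Stations 1, 5 contribute zero (depth or velocity is 0).
Q = Σ qᵢ = 6.360 m³/s
= 6.360 × 3600 = 22900 m³/h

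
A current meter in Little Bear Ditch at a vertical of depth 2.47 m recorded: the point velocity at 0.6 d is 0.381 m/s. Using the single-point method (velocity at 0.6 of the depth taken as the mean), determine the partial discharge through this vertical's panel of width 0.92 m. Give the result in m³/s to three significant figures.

0.866 m³/s

v̄ = v₀.₆ = 0.381 m/s
q = v̄ × d × w = 0.3810 × 2.47 × 0.92 = 0.8658 m³/s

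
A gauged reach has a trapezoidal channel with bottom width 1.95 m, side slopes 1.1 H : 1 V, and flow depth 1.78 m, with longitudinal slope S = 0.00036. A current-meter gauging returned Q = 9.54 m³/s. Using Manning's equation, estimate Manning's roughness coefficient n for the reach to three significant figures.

0.0135

A = (b + z·y)·y = (1.95 + 1.1×1.78)×1.78 = 6.956 m²
P = b + 2y√(1+z²) = 1.95 + 2×1.78×√(1+1.1²) = 7.242 m
R = A/P = 6.956/7.242 = 0.9605 m
n = (1/Q)·A·R^(2/3)·S^(1/2) = (1/9.54) × 6.956 × 0.9735 × 0.01897 = 0.01347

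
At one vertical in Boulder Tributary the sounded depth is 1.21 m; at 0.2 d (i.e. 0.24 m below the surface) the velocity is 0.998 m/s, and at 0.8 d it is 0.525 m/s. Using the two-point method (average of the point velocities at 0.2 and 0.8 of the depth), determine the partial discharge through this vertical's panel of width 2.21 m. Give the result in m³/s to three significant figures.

2.04 m³/s

v̄ = (0.998 + 0.525) / 2 = 0.7615 m/s
q = v̄ × d × w = 0.7615 × 1.21 × 2.21 = 2.036 m³/s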